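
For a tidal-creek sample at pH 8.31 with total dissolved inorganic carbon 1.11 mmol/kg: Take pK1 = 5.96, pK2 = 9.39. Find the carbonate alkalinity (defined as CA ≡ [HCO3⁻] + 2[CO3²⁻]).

CA = [HCO3⁻] + 2[CO3²⁻] = (α₁ + 2α₂)·DIC
At pH 8.31: [H⁺]/K1 = 10^-2.35 = 0.0044668, K2/[H⁺] = 10^-1.08 = 0.083176
α₁ = 1/(1 + 0.0044668 + 0.083176) = 1/1.0876 = 0.9194; α₂ = α₁·K2/[H⁺] = 0.07647
α₁ + 2α₂ = 1.0724
CA = 1.0724 × 1.11 = 1.19 mmol/kg

CA = 1.19 mmol/kg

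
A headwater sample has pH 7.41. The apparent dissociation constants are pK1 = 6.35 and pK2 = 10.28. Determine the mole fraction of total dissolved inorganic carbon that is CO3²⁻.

α₂ = 1 / (1 + [H⁺]/K2 + [H⁺]²/(K1K2)) = 1 / (1 + 10^+2.87 + 10^+1.81)
   = 1 / (1 + 741.31 + 64.565) = 1/806.88 = 0.001239

α₂ = 0.00124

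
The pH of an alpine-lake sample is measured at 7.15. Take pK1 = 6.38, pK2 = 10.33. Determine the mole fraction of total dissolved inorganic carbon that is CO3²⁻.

α₂ = 1 / (1 + [H⁺]/K2 + [H⁺]²/(K1K2)) = 1 / (1 + 10^+3.18 + 10^+2.41)
   = 1 / (1 + 1513.6 + 257.04) = 1/1771.6 = 0.0005645

α₂ = 0.000564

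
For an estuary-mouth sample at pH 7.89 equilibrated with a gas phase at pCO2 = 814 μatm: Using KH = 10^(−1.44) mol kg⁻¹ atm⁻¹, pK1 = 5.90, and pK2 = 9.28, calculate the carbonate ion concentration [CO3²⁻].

[CO2*] = KH · pCO2 = 10^(−1.44) × 814×10^-6 = 2.955×10^-5 mol/kg
α₀ = 1/(1 + K1/[H⁺] + K1K2/[H⁺]²) = 1/(1 + 10^+1.99 + 10^+0.60) = 0.009737
DIC = [CO2*]/α₀ = 2.955×10^-5 / 0.009737 = 3.035 mmol/kg
[CO3²⁻] = α₂·DIC; α₂ = 0.03876, so [CO3²⁻] = 0.03876 × 3.035 = 0.118 mmol/kg

[CO3²⁻] = 0.118 mmol/kg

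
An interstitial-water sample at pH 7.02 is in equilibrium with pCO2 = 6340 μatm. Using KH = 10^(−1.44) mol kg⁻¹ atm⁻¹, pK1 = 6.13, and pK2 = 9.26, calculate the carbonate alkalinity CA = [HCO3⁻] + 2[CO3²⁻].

CA = 1.81 mmol/kg

[CO2*] = KH · pCO2 = 10^(−1.44) × 6340×10^-6 = 2.302×10^-4 mol/kg
α₀ = 1/(1 + K1/[H⁺] + K1K2/[H⁺]²) = 1/(1 + 10^+0.89 + 10^-1.35) = 0.1135
DIC = [CO2*]/α₀ = 2.302×10^-4 / 0.1135 = 2.027 mmol/kg
CA = (α₁ + 2α₂)·DIC = (0.8814 + 2×0.005072) × 2.027 = 1.81 mmol/kg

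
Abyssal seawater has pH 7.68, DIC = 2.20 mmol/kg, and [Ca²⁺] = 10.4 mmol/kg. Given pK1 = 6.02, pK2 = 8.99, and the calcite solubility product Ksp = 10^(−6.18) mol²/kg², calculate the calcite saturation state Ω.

Ω = 1.58

α₂ = 1 / (1 + [H⁺]/K2 + [H⁺]²/(K1K2)) = 1 / (1 + 10^+1.31 + 10^-0.35)
   = 1 / (1 + 20.417 + 0.44668) = 1/21.864 = 0.04574
[CO3²⁻] = α₂ × DIC = 0.04574 × 2.20 = 0.1006 mmol/kg
Ksp = 10^(−6.18) = 6.607×10^-7
Ω = [Ca²⁺][CO3²⁻]/Ksp = (10.4×10^-3)(1.006×10^-4) / 6.607×10^-7 = 1.58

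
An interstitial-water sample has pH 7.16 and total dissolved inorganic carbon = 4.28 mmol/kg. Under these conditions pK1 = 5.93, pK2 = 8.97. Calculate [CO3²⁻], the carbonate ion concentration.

α₂ = 1 / (1 + [H⁺]/K2 + [H⁺]²/(K1K2)) = 1 / (1 + 10^+1.81 + 10^+0.58)
   = 1 / (1 + 64.565 + 3.8019) = 1/69.367 = 0.01442
[CO3²⁻] = α₂ × DIC = 0.01442 × 4.28 = 0.0617 mmol/kg

[CO3²⁻] = 0.0617 mmol/kg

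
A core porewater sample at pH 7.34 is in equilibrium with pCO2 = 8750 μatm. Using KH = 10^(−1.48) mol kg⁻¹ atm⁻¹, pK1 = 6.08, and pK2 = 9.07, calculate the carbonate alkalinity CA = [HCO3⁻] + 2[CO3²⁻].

CA = 5.47 mmol/kg

[CO2*] = KH · pCO2 = 10^(−1.48) × 8750×10^-6 = 2.897×10^-4 mol/kg
α₀ = 1/(1 + K1/[H⁺] + K1K2/[H⁺]²) = 1/(1 + 10^+1.26 + 10^-0.47) = 0.05119
DIC = [CO2*]/α₀ = 2.897×10^-4 / 0.05119 = 5.660 mmol/kg
CA = (α₁ + 2α₂)·DIC = (0.9315 + 2×0.01734) × 5.660 = 5.47 mmol/kg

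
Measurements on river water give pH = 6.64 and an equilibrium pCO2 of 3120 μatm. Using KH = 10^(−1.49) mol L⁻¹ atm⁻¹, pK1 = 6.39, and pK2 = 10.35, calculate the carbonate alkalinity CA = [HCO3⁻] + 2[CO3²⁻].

[CO2*] = KH · pCO2 = 10^(−1.49) × 3120×10^-6 = 1.010×10^-4 mol/L
α₀ = 1/(1 + K1/[H⁺] + K1K2/[H⁺]²) = 1/(1 + 10^+0.25 + 10^-3.46) = 0.3599
DIC = [CO2*]/α₀ = 1.010×10^-4 / 0.3599 = 0.2805 mmol/L
CA = (α₁ + 2α₂)·DIC = (0.6400 + 2×0.0001248) × 0.2805 = 0.180 mmol/L

CA = 0.180 mmol/L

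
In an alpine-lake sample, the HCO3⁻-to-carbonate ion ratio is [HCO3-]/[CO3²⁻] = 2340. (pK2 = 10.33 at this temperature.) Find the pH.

pH = 6.96

From K2 = [H⁺][CO3²⁻]/[HCO3-]:  pH = pK2 − log₁₀([HCO3-]/[CO3²⁻])
log₁₀(2340) = +3.369
pH = 10.33 − (+3.369) = 6.96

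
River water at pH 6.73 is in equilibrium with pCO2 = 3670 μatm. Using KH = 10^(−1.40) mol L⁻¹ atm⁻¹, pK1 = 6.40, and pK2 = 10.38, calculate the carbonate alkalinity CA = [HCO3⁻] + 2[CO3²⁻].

CA = 0.313 mmol/L

[CO2*] = KH · pCO2 = 10^(−1.40) × 3670×10^-6 = 1.461×10^-4 mol/L
α₀ = 1/(1 + K1/[H⁺] + K1K2/[H⁺]²) = 1/(1 + 10^+0.33 + 10^-3.32) = 0.3186
DIC = [CO2*]/α₀ = 1.461×10^-4 / 0.3186 = 0.4585 mmol/L
CA = (α₁ + 2α₂)·DIC = (0.6812 + 2×0.0001525) × 0.4585 = 0.313 mmol/L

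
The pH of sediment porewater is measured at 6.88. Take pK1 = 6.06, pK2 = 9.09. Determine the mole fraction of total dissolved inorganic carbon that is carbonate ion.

α₂ = 1 / (1 + [H⁺]/K2 + [H⁺]²/(K1K2)) = 1 / (1 + 10^+2.21 + 10^+1.39)
   = 1 / (1 + 162.18 + 24.547) = 1/187.73 = 0.005327

α₂ = 0.00533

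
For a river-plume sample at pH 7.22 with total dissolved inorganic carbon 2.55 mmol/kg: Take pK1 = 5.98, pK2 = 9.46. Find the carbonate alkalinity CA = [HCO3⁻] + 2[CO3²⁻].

CA = [HCO3⁻] + 2[CO3²⁻] = (α₁ + 2α₂)·DIC
At pH 7.22: [H⁺]/K1 = 10^-1.24 = 0.057544, K2/[H⁺] = 10^-2.24 = 0.0057544
α₁ = 1/(1 + 0.057544 + 0.0057544) = 1/1.0633 = 0.9405; α₂ = α₁·K2/[H⁺] = 0.005412
α₁ + 2α₂ = 0.9513
CA = 0.9513 × 2.55 = 2.43 mmol/kg

CA = 2.43 mmol/kg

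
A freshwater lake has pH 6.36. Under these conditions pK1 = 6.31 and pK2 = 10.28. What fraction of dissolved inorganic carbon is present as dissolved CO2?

α₀ = 0.471

α₀ = 1 / (1 + K1/[H⁺] + K1K2/[H⁺]²) = 1 / (1 + 10^+0.05 + 10^-3.87)
   = 1 / (1 + 1.1220 + 0.00013490) = 1/2.1222 = 0.4712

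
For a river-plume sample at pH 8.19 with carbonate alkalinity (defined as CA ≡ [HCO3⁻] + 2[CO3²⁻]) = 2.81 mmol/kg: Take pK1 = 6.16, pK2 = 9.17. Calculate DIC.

CA = [HCO3⁻] + 2[CO3²⁻] = (α₁ + 2α₂)·DIC
At pH 8.19: [H⁺]/K1 = 10^-2.03 = 0.0093325, K2/[H⁺] = 10^-0.98 = 0.10471
α₁ = 1/(1 + 0.0093325 + 0.10471) = 1/1.1140 = 0.8976; α₂ = α₁·K2/[H⁺] = 0.09399
α₁ + 2α₂ = 1.0856
DIC = CA / (α₁ + 2α₂) = 2.81 / 1.0856 = 2.59 mmol/kg

DIC = 2.59 mmol/kg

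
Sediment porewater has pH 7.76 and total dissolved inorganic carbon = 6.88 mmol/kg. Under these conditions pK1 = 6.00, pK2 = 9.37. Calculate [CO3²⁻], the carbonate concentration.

α₂ = 1 / (1 + [H⁺]/K2 + [H⁺]²/(K1K2)) = 1 / (1 + 10^+1.61 + 10^-0.15)
   = 1 / (1 + 40.738 + 0.70795) = 1/42.446 = 0.02356
[CO3²⁻] = α₂ × DIC = 0.02356 × 6.88 = 0.162 mmol/kg

[CO3²⁻] = 0.162 mmol/kg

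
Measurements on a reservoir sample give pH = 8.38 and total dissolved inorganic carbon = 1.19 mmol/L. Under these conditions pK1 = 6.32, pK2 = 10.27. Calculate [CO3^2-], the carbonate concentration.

α₂ = 1 / (1 + [H⁺]/K2 + [H⁺]²/(K1K2)) = 1 / (1 + 10^+1.89 + 10^-0.17)
   = 1 / (1 + 77.625 + 0.67608) = 1/79.301 = 0.01261
[CO3²⁻] = α₂ × DIC = 0.01261 × 1.19 = 0.0150 mmol/L = 15.0 μmol/L

[CO3²⁻] = 15.0 μmol/L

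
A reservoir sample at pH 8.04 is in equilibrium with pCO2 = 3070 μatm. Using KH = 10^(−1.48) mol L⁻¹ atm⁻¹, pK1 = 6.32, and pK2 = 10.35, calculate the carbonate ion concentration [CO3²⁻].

[CO2*] = KH · pCO2 = 10^(−1.48) × 3070×10^-6 = 1.017×10^-4 mol/L
α₀ = 1/(1 + K1/[H⁺] + K1K2/[H⁺]²) = 1/(1 + 10^+1.72 + 10^-0.59) = 0.01861
DIC = [CO2*]/α₀ = 1.017×10^-4 / 0.01861 = 5.463 mmol/L
[CO3²⁻] = α₂·DIC; α₂ = 0.004783, so [CO3²⁻] = 0.004783 × 5.463 = 0.0261 mmol/L

[CO3²⁻] = 0.0261 mmol/L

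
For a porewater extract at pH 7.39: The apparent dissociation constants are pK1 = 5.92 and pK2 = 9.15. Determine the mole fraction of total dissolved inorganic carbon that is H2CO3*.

α₀ = 1 / (1 + K1/[H⁺] + K1K2/[H⁺]²) = 1 / (1 + 10^+1.47 + 10^-0.29)
   = 1 / (1 + 29.512 + 0.51286) = 1/31.025 = 0.03223

α₀ = 0.0322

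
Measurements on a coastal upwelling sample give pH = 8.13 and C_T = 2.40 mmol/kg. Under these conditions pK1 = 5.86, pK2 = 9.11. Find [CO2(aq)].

[CO2*] = 11.6 μmol/kg

α₀ = 1 / (1 + K1/[H⁺] + K1K2/[H⁺]²) = 1 / (1 + 10^+2.27 + 10^+1.29)
   = 1 / (1 + 186.21 + 19.498) = 1/206.71 = 0.004838
[CO2*] = α₀ × DIC = 0.004838 × 2.40 = 0.0116 mmol/kg = 11.6 μmol/kg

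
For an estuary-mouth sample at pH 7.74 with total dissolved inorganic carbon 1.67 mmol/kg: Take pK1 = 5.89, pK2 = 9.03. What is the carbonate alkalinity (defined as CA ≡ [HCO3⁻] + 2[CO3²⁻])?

CA = 1.73 mmol/kg

CA = [HCO3⁻] + 2[CO3²⁻] = (α₁ + 2α₂)·DIC
At pH 7.74: [H⁺]/K1 = 10^-1.85 = 0.014125, K2/[H⁺] = 10^-1.29 = 0.051286
α₁ = 1/(1 + 0.014125 + 0.051286) = 1/1.0654 = 0.9386; α₂ = α₁·K2/[H⁺] = 0.04814
α₁ + 2α₂ = 1.0349
CA = 1.0349 × 1.67 = 1.73 mmol/kg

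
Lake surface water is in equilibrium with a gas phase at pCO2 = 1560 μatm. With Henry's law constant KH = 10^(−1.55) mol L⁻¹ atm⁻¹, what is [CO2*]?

[CO2*] = 44.0 μmol/L

KH = 10^(−1.55) = 2.818×10^-2 mol L⁻¹ atm⁻¹
[CO2*] = KH · pCO2 = 2.818×10^-2 × 1560×10^-6 atm = 4.40×10^-5 mol/L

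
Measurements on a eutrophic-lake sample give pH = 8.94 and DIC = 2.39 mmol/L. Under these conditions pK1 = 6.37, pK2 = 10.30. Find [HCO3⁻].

α₁ = 1 / (1 + [H⁺]/K1 + K2/[H⁺]) = 1 / (1 + 10^-2.57 + 10^-1.36)
   = 1 / (1 + 0.0026915 + 0.043652) = 1/1.0463 = 0.9557
[HCO3⁻] = α₁ × DIC = 0.9557 × 2.39 = 2.28 mmol/L

[HCO3⁻] = 2.28 mmol/L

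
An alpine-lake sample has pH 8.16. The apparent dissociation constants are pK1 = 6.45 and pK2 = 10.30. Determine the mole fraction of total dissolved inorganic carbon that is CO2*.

α₀ = 1 / (1 + K1/[H⁺] + K1K2/[H⁺]²) = 1 / (1 + 10^+1.71 + 10^-0.43)
   = 1 / (1 + 51.286 + 0.37154) = 1/52.658 = 0.01899

α₀ = 0.0190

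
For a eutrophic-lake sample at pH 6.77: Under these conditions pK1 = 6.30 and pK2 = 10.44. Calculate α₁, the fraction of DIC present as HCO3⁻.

α₁ = 1 / (1 + [H⁺]/K1 + K2/[H⁺]) = 1 / (1 + 10^-0.47 + 10^-3.67)
   = 1 / (1 + 0.33884 + 0.00021380) = 1/1.3391 = 0.7468

α₁ = 0.747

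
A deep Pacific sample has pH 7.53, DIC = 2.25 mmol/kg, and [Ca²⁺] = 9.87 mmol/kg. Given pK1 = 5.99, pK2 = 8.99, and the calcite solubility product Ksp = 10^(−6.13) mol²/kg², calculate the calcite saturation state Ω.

α₂ = 1 / (1 + [H⁺]/K2 + [H⁺]²/(K1K2)) = 1 / (1 + 10^+1.46 + 10^-0.08)
   = 1 / (1 + 28.840 + 0.83176) = 1/30.672 = 0.03260
[CO3²⁻] = α₂ × DIC = 0.03260 × 2.25 = 0.07336 mmol/kg
Ksp = 10^(−6.13) = 7.413×10^-7
Ω = [Ca²⁺][CO3²⁻]/Ksp = (9.87×10^-3)(7.336×10^-5) / 7.413×10^-7 = 0.977

Ω = 0.977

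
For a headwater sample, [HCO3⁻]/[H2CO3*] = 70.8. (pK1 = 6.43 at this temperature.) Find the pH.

From K1 = [H⁺][HCO3⁻]/[H2CO3*]:  pH = pK1 + log₁₀([HCO3⁻]/[H2CO3*])
log₁₀(70.8) = +1.850
pH = 6.43 + (+1.850) = 8.28

pH = 8.28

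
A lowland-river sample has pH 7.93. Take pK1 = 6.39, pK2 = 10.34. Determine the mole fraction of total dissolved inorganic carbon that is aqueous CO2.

α₀ = 0.0279

α₀ = 1 / (1 + K1/[H⁺] + K1K2/[H⁺]²) = 1 / (1 + 10^+1.54 + 10^-0.87)
   = 1 / (1 + 34.674 + 0.13490) = 1/35.809 = 0.02793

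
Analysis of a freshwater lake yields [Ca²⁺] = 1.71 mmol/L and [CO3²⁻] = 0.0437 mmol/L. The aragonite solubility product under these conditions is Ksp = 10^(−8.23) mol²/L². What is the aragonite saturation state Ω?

Ksp = 10^(−8.23) = 5.888×10^-9
Ω = [Ca²⁺][CO3²⁻]/Ksp = (1.71×10^-3)(0.0437×10^-3) / 5.888×10^-9 = 12.7

Ω = 12.7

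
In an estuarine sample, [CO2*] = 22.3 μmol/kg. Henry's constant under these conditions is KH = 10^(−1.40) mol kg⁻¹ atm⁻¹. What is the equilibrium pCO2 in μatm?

KH = 10^(−1.40) = 3.981×10^-2 mol kg⁻¹ atm⁻¹
pCO2 = [CO2*]/KH = 22.3×10^-6 / 3.981×10^-2 = 5.60×10^-4 atm = 560 μatm

pCO2 = 560 μatm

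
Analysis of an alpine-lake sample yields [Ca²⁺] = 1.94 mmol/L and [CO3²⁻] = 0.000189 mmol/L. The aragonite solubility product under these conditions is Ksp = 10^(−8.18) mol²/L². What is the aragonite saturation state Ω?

Ω = 0.0555

Ksp = 10^(−8.18) = 6.607×10^-9
Ω = [Ca²⁺][CO3²⁻]/Ksp = (1.94×10^-3)(0.000189×10^-3) / 6.607×10^-9 = 0.0555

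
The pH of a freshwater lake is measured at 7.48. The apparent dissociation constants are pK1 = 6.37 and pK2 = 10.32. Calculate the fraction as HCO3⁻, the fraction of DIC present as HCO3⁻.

α₁ = 1 / (1 + [H⁺]/K1 + K2/[H⁺]) = 1 / (1 + 10^-1.11 + 10^-2.84)
   = 1 / (1 + 0.077625 + 0.0014454) = 1/1.0791 = 0.9267

α₁ = 0.927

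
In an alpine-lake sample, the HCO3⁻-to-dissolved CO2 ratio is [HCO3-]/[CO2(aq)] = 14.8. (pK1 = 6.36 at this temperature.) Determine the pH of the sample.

From K1 = [H⁺][HCO3-]/[CO2(aq)]:  pH = pK1 + log₁₀([HCO3-]/[CO2(aq)])
log₁₀(14.8) = +1.170
pH = 6.36 + (+1.170) = 7.53

pH = 7.53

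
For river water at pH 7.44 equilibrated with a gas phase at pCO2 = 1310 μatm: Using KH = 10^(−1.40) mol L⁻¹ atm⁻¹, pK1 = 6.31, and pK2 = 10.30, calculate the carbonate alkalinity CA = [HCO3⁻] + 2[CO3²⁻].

[CO2*] = KH · pCO2 = 10^(−1.40) × 1310×10^-6 = 5.215×10^-5 mol/L
α₀ = 1/(1 + K1/[H⁺] + K1K2/[H⁺]²) = 1/(1 + 10^+1.13 + 10^-1.73) = 0.06893
DIC = [CO2*]/α₀ = 5.215×10^-5 / 0.06893 = 0.7566 mmol/L
CA = (α₁ + 2α₂)·DIC = (0.9298 + 2×0.001283) × 0.7566 = 0.705 mmol/L

CA = 0.705 mmol/L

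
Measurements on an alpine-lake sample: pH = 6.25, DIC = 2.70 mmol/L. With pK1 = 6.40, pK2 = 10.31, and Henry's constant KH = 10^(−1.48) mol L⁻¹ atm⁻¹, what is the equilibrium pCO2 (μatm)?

pCO2 = 4.77×10^4 μatm

α₀ = 1 / (1 + K1/[H⁺] + K1K2/[H⁺]²) = 1 / (1 + 10^-0.15 + 10^-4.21)
   = 1 / (1 + 0.70795 + 6.1660×10^-5) = 1/1.7080 = 0.5855
[CO2*] = α₀ × DIC = 0.5855 × 2.70 = 1.581 mmol/L
pCO2 = [CO2*]/KH = 1.581×10^-3 / 3.311×10^-2 = 4.77×10^4 μatm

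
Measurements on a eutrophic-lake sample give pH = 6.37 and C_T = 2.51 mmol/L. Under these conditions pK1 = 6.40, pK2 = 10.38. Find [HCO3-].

[HCO3⁻] = 1.21 mmol/L

α₁ = 1 / (1 + [H⁺]/K1 + K2/[H⁺]) = 1 / (1 + 10^+0.03 + 10^-4.01)
   = 1 / (1 + 1.0715 + 9.7724×10^-5) = 1/2.0716 = 0.4827
[HCO3⁻] = α₁ × DIC = 0.4827 × 2.51 = 1.21 mmol/L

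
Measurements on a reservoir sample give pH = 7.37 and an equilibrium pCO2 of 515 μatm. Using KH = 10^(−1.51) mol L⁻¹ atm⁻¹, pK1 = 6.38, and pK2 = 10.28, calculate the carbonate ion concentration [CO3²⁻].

[CO2*] = KH · pCO2 = 10^(−1.51) × 515×10^-6 = 1.592×10^-5 mol/L
α₀ = 1/(1 + K1/[H⁺] + K1K2/[H⁺]²) = 1/(1 + 10^+0.99 + 10^-1.92) = 0.09273
DIC = [CO2*]/α₀ = 1.592×10^-5 / 0.09273 = 0.1716 mmol/L
[CO3²⁻] = α₂·DIC; α₂ = 0.001115, so [CO3²⁻] = 0.001115 × 0.1716 = 0.000191 mmol/L = 0.191 μmol/L

[CO3²⁻] = 0.191 μmol/L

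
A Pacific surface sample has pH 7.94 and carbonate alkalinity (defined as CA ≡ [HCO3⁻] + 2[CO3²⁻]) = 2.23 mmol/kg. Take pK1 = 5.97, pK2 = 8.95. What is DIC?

CA = [HCO3⁻] + 2[CO3²⁻] = (α₁ + 2α₂)·DIC
At pH 7.94: [H⁺]/K1 = 10^-1.97 = 0.010715, K2/[H⁺] = 10^-1.01 = 0.097724
α₁ = 1/(1 + 0.010715 + 0.097724) = 1/1.1084 = 0.9022; α₂ = α₁·K2/[H⁺] = 0.08816
α₁ + 2α₂ = 1.0785
DIC = CA / (α₁ + 2α₂) = 2.23 / 1.0785 = 2.07 mmol/kg

DIC = 2.07 mmol/kg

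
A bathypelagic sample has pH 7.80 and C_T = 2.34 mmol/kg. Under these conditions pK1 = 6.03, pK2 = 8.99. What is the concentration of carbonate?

[CO3²⁻] = 0.140 mmol/kg

α₂ = 1 / (1 + [H⁺]/K2 + [H⁺]²/(K1K2)) = 1 / (1 + 10^+1.19 + 10^-0.58)
   = 1 / (1 + 15.488 + 0.26303) = 1/16.751 = 0.05970
[CO3²⁻] = α₂ × DIC = 0.05970 × 2.34 = 0.140 mmol/kg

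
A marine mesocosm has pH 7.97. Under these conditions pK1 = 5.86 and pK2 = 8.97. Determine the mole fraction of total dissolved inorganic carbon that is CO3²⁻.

α₂ = 1 / (1 + [H⁺]/K2 + [H⁺]²/(K1K2)) = 1 / (1 + 10^+1.00 + 10^-1.11)
   = 1 / (1 + 10.000 + 0.077625) = 1/11.078 = 0.09027

α₂ = 0.0903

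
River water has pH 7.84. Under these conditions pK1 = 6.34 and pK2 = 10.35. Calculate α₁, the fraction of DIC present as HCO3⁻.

α₁ = 1 / (1 + [H⁺]/K1 + K2/[H⁺]) = 1 / (1 + 10^-1.50 + 10^-2.51)
   = 1 / (1 + 0.031623 + 0.0030903) = 1/1.0347 = 0.9665

α₁ = 0.966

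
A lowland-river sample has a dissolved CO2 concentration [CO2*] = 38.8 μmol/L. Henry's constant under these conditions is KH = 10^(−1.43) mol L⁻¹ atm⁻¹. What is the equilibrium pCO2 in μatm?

KH = 10^(−1.43) = 3.715×10^-2 mol L⁻¹ atm⁻¹
pCO2 = [CO2*]/KH = 38.8×10^-6 / 3.715×10^-2 = 1.04×10^-3 atm = 1040 μatm

pCO2 = 1040 μatm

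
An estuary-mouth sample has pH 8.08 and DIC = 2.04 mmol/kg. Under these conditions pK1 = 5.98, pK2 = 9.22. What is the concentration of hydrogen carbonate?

α₁ = 1 / (1 + [H⁺]/K1 + K2/[H⁺]) = 1 / (1 + 10^-2.10 + 10^-1.14)
   = 1 / (1 + 0.0079433 + 0.072444) = 1/1.0804 = 0.9256
[HCO3⁻] = α₁ × DIC = 0.9256 × 2.04 = 1.89 mmol/kg

[HCO3⁻] = 1.89 mmol/kg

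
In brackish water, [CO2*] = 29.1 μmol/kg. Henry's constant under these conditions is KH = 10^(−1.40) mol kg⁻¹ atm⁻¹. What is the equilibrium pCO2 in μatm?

KH = 10^(−1.40) = 3.981×10^-2 mol kg⁻¹ atm⁻¹
pCO2 = [CO2*]/KH = 29.1×10^-6 / 3.981×10^-2 = 7.31×10^-4 atm = 731 μatm

pCO2 = 731 μatm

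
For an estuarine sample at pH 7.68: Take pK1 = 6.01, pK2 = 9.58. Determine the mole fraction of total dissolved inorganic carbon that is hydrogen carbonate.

α₁ = 0.967

α₁ = 1 / (1 + [H⁺]/K1 + K2/[H⁺]) = 1 / (1 + 10^-1.67 + 10^-1.90)
   = 1 / (1 + 0.021380 + 0.012589) = 1/1.0340 = 0.9671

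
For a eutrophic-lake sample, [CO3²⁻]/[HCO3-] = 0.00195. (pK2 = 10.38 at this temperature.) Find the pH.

pH = 7.67

From K2 = [H⁺][CO3²⁻]/[HCO3-]:  pH = pK2 + log₁₀([CO3²⁻]/[HCO3-])
log₁₀(0.00195) = -2.710
pH = 10.38 + (-2.710) = 7.67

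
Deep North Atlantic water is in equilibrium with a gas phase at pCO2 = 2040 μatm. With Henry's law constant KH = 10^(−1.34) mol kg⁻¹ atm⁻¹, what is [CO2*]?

[CO2*] = 93.2 μmol/kg

KH = 10^(−1.34) = 4.571×10^-2 mol kg⁻¹ atm⁻¹
[CO2*] = KH · pCO2 = 4.571×10^-2 × 2040×10^-6 atm = 9.32×10^-5 mol/kg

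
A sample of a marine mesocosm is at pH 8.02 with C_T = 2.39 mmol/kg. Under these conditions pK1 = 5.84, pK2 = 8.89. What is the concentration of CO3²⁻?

α₂ = 1 / (1 + [H⁺]/K2 + [H⁺]²/(K1K2)) = 1 / (1 + 10^+0.87 + 10^-1.31)
   = 1 / (1 + 7.4131 + 0.048978) = 1/8.4621 = 0.1182
[CO3²⁻] = α₂ × DIC = 0.1182 × 2.39 = 0.282 mmol/kg

[CO3²⁻] = 0.282 mmol/kg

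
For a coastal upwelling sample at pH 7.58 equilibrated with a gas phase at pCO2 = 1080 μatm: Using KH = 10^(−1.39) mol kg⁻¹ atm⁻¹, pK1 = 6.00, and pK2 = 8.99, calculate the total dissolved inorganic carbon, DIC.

DIC = 1.78 mmol/kg

[CO2*] = KH · pCO2 = 10^(−1.39) × 1080×10^-6 = 4.400×10^-5 mol/kg
α₀ = 1/(1 + K1/[H⁺] + K1K2/[H⁺]²) = 1/(1 + 10^+1.58 + 10^+0.17) = 0.02469
DIC = [CO2*]/α₀ = 4.400×10^-5 / 0.02469 = 1.78 mmol/kg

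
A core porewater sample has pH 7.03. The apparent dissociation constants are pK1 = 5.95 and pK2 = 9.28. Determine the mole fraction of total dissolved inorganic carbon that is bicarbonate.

α₁ = 0.918

α₁ = 1 / (1 + [H⁺]/K1 + K2/[H⁺]) = 1 / (1 + 10^-1.08 + 10^-2.25)
   = 1 / (1 + 0.083176 + 0.0056234) = 1/1.0888 = 0.9184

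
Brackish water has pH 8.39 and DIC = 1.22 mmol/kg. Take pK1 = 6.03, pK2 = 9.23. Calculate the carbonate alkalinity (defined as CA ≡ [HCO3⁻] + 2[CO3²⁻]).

CA = 1.37 mmol/kg

CA = [HCO3⁻] + 2[CO3²⁻] = (α₁ + 2α₂)·DIC
At pH 8.39: [H⁺]/K1 = 10^-2.36 = 0.0043652, K2/[H⁺] = 10^-0.84 = 0.14454
α₁ = 1/(1 + 0.0043652 + 0.14454) = 1/1.1489 = 0.8704; α₂ = α₁·K2/[H⁺] = 0.1258
α₁ + 2α₂ = 1.1220
CA = 1.1220 × 1.22 = 1.37 mmol/kg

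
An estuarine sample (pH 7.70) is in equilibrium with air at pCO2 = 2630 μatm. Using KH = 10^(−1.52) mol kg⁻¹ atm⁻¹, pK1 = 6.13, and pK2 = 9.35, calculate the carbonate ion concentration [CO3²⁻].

[CO3²⁻] = 0.0661 mmol/kg

[CO2*] = KH · pCO2 = 10^(−1.52) × 2630×10^-6 = 7.942×10^-5 mol/kg
α₀ = 1/(1 + K1/[H⁺] + K1K2/[H⁺]²) = 1/(1 + 10^+1.57 + 10^-0.08) = 0.02565
DIC = [CO2*]/α₀ = 7.942×10^-5 / 0.02565 = 3.096 mmol/kg
[CO3²⁻] = α₂·DIC; α₂ = 0.02134, so [CO3²⁻] = 0.02134 × 3.096 = 0.0661 mmol/kg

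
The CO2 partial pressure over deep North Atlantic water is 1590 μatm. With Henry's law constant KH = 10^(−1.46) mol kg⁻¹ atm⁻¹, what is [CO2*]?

KH = 10^(−1.46) = 3.467×10^-2 mol kg⁻¹ atm⁻¹
[CO2*] = KH · pCO2 = 3.467×10^-2 × 1590×10^-6 atm = 5.51×10^-5 mol/kg

[CO2*] = 55.1 μmol/kg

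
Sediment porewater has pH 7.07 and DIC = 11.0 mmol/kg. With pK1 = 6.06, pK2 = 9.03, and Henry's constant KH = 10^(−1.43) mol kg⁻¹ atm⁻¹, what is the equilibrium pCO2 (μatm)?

α₀ = 1 / (1 + K1/[H⁺] + K1K2/[H⁺]²) = 1 / (1 + 10^+1.01 + 10^-0.95)
   = 1 / (1 + 10.233 + 0.11220) = 1/11.345 = 0.08814
[CO2*] = α₀ × DIC = 0.08814 × 11.0 = 0.9696 mmol/kg
pCO2 = [CO2*]/KH = 9.696×10^-4 / 3.715×10^-2 = 2.61×10^4 μatm

pCO2 = 2.61×10^4 μatm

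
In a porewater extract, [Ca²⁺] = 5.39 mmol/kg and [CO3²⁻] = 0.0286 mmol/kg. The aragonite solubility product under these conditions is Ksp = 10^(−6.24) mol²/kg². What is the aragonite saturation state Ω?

Ω = 0.268

Ksp = 10^(−6.24) = 5.754×10^-7
Ω = [Ca²⁺][CO3²⁻]/Ksp = (5.39×10^-3)(0.0286×10^-3) / 5.754×10^-7 = 0.268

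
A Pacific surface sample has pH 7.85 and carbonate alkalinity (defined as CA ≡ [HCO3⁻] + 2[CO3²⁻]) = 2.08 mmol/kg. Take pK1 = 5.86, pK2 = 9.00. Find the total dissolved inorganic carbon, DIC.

CA = [HCO3⁻] + 2[CO3²⁻] = (α₁ + 2α₂)·DIC
At pH 7.85: [H⁺]/K1 = 10^-1.99 = 0.010233, K2/[H⁺] = 10^-1.15 = 0.070795
α₁ = 1/(1 + 0.010233 + 0.070795) = 1/1.0810 = 0.9250; α₂ = α₁·K2/[H⁺] = 0.06549
α₁ + 2α₂ = 1.0560
DIC = CA / (α₁ + 2α₂) = 2.08 / 1.0560 = 1.97 mmol/kg

DIC = 1.97 mmol/kg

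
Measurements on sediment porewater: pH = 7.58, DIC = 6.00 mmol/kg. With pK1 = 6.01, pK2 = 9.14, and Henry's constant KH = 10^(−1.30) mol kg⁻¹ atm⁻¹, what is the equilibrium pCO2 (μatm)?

α₀ = 1 / (1 + K1/[H⁺] + K1K2/[H⁺]²) = 1 / (1 + 10^+1.57 + 10^+0.01)
   = 1 / (1 + 37.154 + 1.0233) = 1/39.177 = 0.02553
[CO2*] = α₀ × DIC = 0.02553 × 6.00 = 0.1532 mmol/kg
pCO2 = [CO2*]/KH = 1.532×10^-4 / 5.012×10^-2 = 3060 μatm

pCO2 = 3060 μatm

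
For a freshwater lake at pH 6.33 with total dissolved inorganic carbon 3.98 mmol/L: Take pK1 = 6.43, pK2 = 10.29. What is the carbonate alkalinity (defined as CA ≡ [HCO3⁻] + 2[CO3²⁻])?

CA = [HCO3⁻] + 2[CO3²⁻] = (α₁ + 2α₂)·DIC
At pH 6.33: [H⁺]/K1 = 10^0.10 = 1.2589, K2/[H⁺] = 10^-3.96 = 0.00010965
α₁ = 1/(1 + 1.2589 + 0.00010965) = 1/2.2590 = 0.4427; α₂ = α₁·K2/[H⁺] = 4.854×10^-5
α₁ + 2α₂ = 0.4428
CA = 0.4428 × 3.98 = 1.76 mmol/L

CA = 1.76 mmol/L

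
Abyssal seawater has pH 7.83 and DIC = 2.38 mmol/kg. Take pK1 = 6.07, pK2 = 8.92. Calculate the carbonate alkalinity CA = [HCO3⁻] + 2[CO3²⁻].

CA = [HCO3⁻] + 2[CO3²⁻] = (α₁ + 2α₂)·DIC
At pH 7.83: [H⁺]/K1 = 10^-1.76 = 0.017378, K2/[H⁺] = 10^-1.09 = 0.081283
α₁ = 1/(1 + 0.017378 + 0.081283) = 1/1.0987 = 0.9102; α₂ = α₁·K2/[H⁺] = 0.07398
α₁ + 2α₂ = 1.0582
CA = 1.0582 × 2.38 = 2.52 mmol/kg

CA = 2.52 mmol/kg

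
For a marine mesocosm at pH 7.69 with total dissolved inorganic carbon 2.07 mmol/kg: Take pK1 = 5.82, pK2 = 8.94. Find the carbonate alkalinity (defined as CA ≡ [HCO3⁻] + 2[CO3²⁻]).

CA = 2.15 mmol/kg

CA = [HCO3⁻] + 2[CO3²⁻] = (α₁ + 2α₂)·DIC
At pH 7.69: [H⁺]/K1 = 10^-1.87 = 0.013490, K2/[H⁺] = 10^-1.25 = 0.056234
α₁ = 1/(1 + 0.013490 + 0.056234) = 1/1.0697 = 0.9348; α₂ = α₁·K2/[H⁺] = 0.05257
α₁ + 2α₂ = 1.0400
CA = 1.0400 × 2.07 = 2.15 mmol/kg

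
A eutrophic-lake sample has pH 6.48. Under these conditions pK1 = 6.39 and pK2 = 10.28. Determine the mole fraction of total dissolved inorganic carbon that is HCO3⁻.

α₁ = 0.552

α₁ = 1 / (1 + [H⁺]/K1 + K2/[H⁺]) = 1 / (1 + 10^-0.09 + 10^-3.80)
   = 1 / (1 + 0.81283 + 0.00015849) = 1/1.8130 = 0.5516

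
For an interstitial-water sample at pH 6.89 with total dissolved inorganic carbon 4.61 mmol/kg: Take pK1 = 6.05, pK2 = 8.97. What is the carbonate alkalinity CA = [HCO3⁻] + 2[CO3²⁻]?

CA = [HCO3⁻] + 2[CO3²⁻] = (α₁ + 2α₂)·DIC
At pH 6.89: [H⁺]/K1 = 10^-0.84 = 0.14454, K2/[H⁺] = 10^-2.08 = 0.0083176
α₁ = 1/(1 + 0.14454 + 0.0083176) = 1/1.1529 = 0.8674; α₂ = α₁·K2/[H⁺] = 0.007215
α₁ + 2α₂ = 0.8818
CA = 0.8818 × 4.61 = 4.07 mmol/kg

CA = 4.07 mmol/kg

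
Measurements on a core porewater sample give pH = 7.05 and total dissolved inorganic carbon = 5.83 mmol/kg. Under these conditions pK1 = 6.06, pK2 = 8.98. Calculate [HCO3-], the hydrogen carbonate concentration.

[HCO3⁻] = 5.23 mmol/kg

α₁ = 1 / (1 + [H⁺]/K1 + K2/[H⁺]) = 1 / (1 + 10^-0.99 + 10^-1.93)
   = 1 / (1 + 0.10233 + 0.011749) = 1/1.1141 = 0.8976
[HCO3⁻] = α₁ × DIC = 0.8976 × 5.83 = 5.23 mmol/kg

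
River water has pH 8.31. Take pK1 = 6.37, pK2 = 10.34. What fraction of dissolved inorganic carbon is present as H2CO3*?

α₀ = 0.0112

α₀ = 1 / (1 + K1/[H⁺] + K1K2/[H⁺]²) = 1 / (1 + 10^+1.94 + 10^-0.09)
   = 1 / (1 + 87.096 + 0.81283) = 1/88.909 = 0.01125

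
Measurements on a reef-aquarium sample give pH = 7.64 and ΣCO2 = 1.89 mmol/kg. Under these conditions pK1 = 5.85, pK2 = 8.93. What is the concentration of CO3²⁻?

α₂ = 1 / (1 + [H⁺]/K2 + [H⁺]²/(K1K2)) = 1 / (1 + 10^+1.29 + 10^-0.50)
   = 1 / (1 + 19.498 + 0.31623) = 1/20.815 = 0.04804
[CO3²⁻] = α₂ × DIC = 0.04804 × 1.89 = 0.0908 mmol/kg

[CO3²⁻] = 0.0908 mmol/kg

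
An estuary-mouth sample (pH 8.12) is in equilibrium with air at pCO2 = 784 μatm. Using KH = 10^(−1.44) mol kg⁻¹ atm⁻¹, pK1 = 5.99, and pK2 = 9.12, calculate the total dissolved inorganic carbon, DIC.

[CO2*] = KH · pCO2 = 10^(−1.44) × 784×10^-6 = 2.847×10^-5 mol/kg
α₀ = 1/(1 + K1/[H⁺] + K1K2/[H⁺]²) = 1/(1 + 10^+2.13 + 10^+1.13) = 0.006694
DIC = [CO2*]/α₀ = 2.847×10^-5 / 0.006694 = 4.25 mmol/kg

DIC = 4.25 mmol/kg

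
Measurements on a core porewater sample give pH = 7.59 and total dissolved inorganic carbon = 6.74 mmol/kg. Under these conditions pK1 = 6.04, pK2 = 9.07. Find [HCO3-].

[HCO3⁻] = 6.35 mmol/kg

α₁ = 1 / (1 + [H⁺]/K1 + K2/[H⁺]) = 1 / (1 + 10^-1.55 + 10^-1.48)
   = 1 / (1 + 0.028184 + 0.033113) = 1/1.0613 = 0.9422
[HCO3⁻] = α₁ × DIC = 0.9422 × 6.74 = 6.35 mmol/kg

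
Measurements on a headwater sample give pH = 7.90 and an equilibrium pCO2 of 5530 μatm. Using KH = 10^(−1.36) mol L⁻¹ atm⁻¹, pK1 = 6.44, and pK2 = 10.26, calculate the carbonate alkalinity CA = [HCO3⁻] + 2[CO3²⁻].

[CO2*] = KH · pCO2 = 10^(−1.36) × 5530×10^-6 = 2.414×10^-4 mol/L
α₀ = 1/(1 + K1/[H⁺] + K1K2/[H⁺]²) = 1/(1 + 10^+1.46 + 10^-0.90) = 0.03337
DIC = [CO2*]/α₀ = 2.414×10^-4 / 0.03337 = 7.234 mmol/L
CA = (α₁ + 2α₂)·DIC = (0.9624 + 2×0.004201) × 7.234 = 7.02 mmol/L

CA = 7.02 mmol/L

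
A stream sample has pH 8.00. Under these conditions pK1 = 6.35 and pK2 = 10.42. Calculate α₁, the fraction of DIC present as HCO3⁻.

α₁ = 1 / (1 + [H⁺]/K1 + K2/[H⁺]) = 1 / (1 + 10^-1.65 + 10^-2.42)
   = 1 / (1 + 0.022387 + 0.0038019) = 1/1.0262 = 0.9745

α₁ = 0.974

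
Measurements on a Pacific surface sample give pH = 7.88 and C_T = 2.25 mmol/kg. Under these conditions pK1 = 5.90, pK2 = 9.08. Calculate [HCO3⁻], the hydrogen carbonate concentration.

α₁ = 1 / (1 + [H⁺]/K1 + K2/[H⁺]) = 1 / (1 + 10^-1.98 + 10^-1.20)
   = 1 / (1 + 0.010471 + 0.063096) = 1/1.0736 = 0.9315
[HCO3⁻] = α₁ × DIC = 0.9315 × 2.25 = 2.10 mmol/kg

[HCO3⁻] = 2.10 mmol/kg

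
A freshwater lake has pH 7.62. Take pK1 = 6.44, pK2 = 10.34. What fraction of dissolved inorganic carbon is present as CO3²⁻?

α₂ = 1 / (1 + [H⁺]/K2 + [H⁺]²/(K1K2)) = 1 / (1 + 10^+2.72 + 10^+1.54)
   = 1 / (1 + 524.81 + 34.674) = 1/560.48 = 0.001784

α₂ = 0.00178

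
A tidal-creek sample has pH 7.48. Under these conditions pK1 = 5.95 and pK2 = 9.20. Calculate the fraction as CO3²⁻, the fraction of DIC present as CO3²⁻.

α₂ = 1 / (1 + [H⁺]/K2 + [H⁺]²/(K1K2)) = 1 / (1 + 10^+1.72 + 10^+0.19)
   = 1 / (1 + 52.481 + 1.5488) = 1/55.030 = 0.01817

α₂ = 0.0182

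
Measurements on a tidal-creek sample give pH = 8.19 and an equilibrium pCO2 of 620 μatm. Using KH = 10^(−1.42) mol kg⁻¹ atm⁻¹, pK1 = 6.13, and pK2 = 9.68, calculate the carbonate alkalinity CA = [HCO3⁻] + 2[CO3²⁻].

[CO2*] = KH · pCO2 = 10^(−1.42) × 620×10^-6 = 2.357×10^-5 mol/kg
α₀ = 1/(1 + K1/[H⁺] + K1K2/[H⁺]²) = 1/(1 + 10^+2.06 + 10^+0.57) = 0.008366
DIC = [CO2*]/α₀ = 2.357×10^-5 / 0.008366 = 2.818 mmol/kg
CA = (α₁ + 2α₂)·DIC = (0.9606 + 2×0.03108) × 2.818 = 2.88 mmol/kg

CA = 2.88 mmol/kg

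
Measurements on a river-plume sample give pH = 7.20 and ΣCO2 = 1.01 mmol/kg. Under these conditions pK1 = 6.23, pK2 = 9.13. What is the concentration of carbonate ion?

[CO3²⁻] = 10.6 μmol/kg

α₂ = 1 / (1 + [H⁺]/K2 + [H⁺]²/(K1K2)) = 1 / (1 + 10^+1.93 + 10^+0.96)
   = 1 / (1 + 85.114 + 9.1201) = 1/95.234 = 0.01050
[CO3²⁻] = α₂ × DIC = 0.01050 × 1.01 = 0.0106 mmol/kg = 10.6 μmol/kg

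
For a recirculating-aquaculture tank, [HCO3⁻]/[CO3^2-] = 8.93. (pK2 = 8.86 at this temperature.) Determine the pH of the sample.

From K2 = [H⁺][CO3^2-]/[HCO3⁻]:  pH = pK2 − log₁₀([HCO3⁻]/[CO3^2-])
log₁₀(8.93) = +0.951
pH = 8.86 − (+0.951) = 7.91

pH = 7.91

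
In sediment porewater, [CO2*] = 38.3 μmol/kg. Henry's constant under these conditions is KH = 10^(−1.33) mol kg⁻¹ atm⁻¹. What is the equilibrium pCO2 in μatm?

pCO2 = 819 μatm

KH = 10^(−1.33) = 4.677×10^-2 mol kg⁻¹ atm⁻¹
pCO2 = [CO2*]/KH = 38.3×10^-6 / 4.677×10^-2 = 8.19×10^-4 atm = 819 μatm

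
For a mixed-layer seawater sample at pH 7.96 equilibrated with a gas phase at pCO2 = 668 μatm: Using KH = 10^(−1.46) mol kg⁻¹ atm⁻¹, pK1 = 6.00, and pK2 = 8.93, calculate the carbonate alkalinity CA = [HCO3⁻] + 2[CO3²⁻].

CA = 2.57 mmol/kg

[CO2*] = KH · pCO2 = 10^(−1.46) × 668×10^-6 = 2.316×10^-5 mol/kg
α₀ = 1/(1 + K1/[H⁺] + K1K2/[H⁺]²) = 1/(1 + 10^+1.96 + 10^+0.99) = 0.009806
DIC = [CO2*]/α₀ = 2.316×10^-5 / 0.009806 = 2.362 mmol/kg
CA = (α₁ + 2α₂)·DIC = (0.8944 + 2×0.09583) × 2.362 = 2.57 mmol/kg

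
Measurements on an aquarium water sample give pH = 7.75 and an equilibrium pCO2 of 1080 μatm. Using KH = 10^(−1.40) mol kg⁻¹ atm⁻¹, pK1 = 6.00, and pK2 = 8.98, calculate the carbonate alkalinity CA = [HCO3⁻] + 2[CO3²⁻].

[CO2*] = KH · pCO2 = 10^(−1.40) × 1080×10^-6 = 4.300×10^-5 mol/kg
α₀ = 1/(1 + K1/[H⁺] + K1K2/[H⁺]²) = 1/(1 + 10^+1.75 + 10^+0.52) = 0.01652
DIC = [CO2*]/α₀ = 4.300×10^-5 / 0.01652 = 2.603 mmol/kg
CA = (α₁ + 2α₂)·DIC = (0.9288 + 2×0.05469) × 2.603 = 2.70 mmol/kg

CA = 2.70 mmol/kg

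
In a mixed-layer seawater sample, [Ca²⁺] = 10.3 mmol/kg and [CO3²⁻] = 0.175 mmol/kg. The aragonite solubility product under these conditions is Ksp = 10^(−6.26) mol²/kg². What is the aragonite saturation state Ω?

Ksp = 10^(−6.26) = 5.495×10^-7
Ω = [Ca²⁺][CO3²⁻]/Ksp = (10.3×10^-3)(0.175×10^-3) / 5.495×10^-7 = 3.28

Ω = 3.28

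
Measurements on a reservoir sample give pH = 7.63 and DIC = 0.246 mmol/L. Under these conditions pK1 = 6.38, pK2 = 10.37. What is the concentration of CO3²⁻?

[CO3²⁻] = 0.423 μmol/L

α₂ = 1 / (1 + [H⁺]/K2 + [H⁺]²/(K1K2)) = 1 / (1 + 10^+2.74 + 10^+1.49)
   = 1 / (1 + 549.54 + 30.903) = 1/581.44 = 0.001720
[CO3²⁻] = α₂ × DIC = 0.001720 × 0.246 = 0.000423 mmol/L = 0.423 μmol/L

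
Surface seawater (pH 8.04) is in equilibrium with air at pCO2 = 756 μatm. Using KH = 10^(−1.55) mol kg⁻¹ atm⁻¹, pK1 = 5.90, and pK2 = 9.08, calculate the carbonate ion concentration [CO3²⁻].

[CO2*] = KH · pCO2 = 10^(−1.55) × 756×10^-6 = 2.131×10^-5 mol/kg
α₀ = 1/(1 + K1/[H⁺] + K1K2/[H⁺]²) = 1/(1 + 10^+2.14 + 10^+1.10) = 0.006595
DIC = [CO2*]/α₀ = 2.131×10^-5 / 0.006595 = 3.231 mmol/kg
[CO3²⁻] = α₂·DIC; α₂ = 0.08303, so [CO3²⁻] = 0.08303 × 3.231 = 0.268 mmol/kg

[CO3²⁻] = 0.268 mmol/kg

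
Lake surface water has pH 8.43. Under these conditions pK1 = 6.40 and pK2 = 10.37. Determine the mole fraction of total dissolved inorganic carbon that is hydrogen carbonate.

α₁ = 0.980

α₁ = 1 / (1 + [H⁺]/K1 + K2/[H⁺]) = 1 / (1 + 10^-2.03 + 10^-1.94)
   = 1 / (1 + 0.0093325 + 0.011482) = 1/1.0208 = 0.9796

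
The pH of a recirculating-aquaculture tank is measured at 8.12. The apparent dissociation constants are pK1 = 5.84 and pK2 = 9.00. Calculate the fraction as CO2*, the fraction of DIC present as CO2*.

α₀ = 1 / (1 + K1/[H⁺] + K1K2/[H⁺]²) = 1 / (1 + 10^+2.28 + 10^+1.40)
   = 1 / (1 + 190.55 + 25.119) = 1/216.66 = 0.004615

α₀ = 0.00462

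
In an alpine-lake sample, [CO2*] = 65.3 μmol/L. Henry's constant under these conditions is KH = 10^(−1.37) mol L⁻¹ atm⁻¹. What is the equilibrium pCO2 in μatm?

KH = 10^(−1.37) = 4.266×10^-2 mol L⁻¹ atm⁻¹
pCO2 = [CO2*]/KH = 65.3×10^-6 / 4.266×10^-2 = 1.53×10^-3 atm = 1530 μatm

pCO2 = 1530 μatm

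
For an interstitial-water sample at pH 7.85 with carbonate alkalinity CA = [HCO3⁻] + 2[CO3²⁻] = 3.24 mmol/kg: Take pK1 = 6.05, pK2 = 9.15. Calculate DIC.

CA = [HCO3⁻] + 2[CO3²⁻] = (α₁ + 2α₂)·DIC
At pH 7.85: [H⁺]/K1 = 10^-1.80 = 0.015849, K2/[H⁺] = 10^-1.30 = 0.050119
α₁ = 1/(1 + 0.015849 + 0.050119) = 1/1.0660 = 0.9381; α₂ = α₁·K2/[H⁺] = 0.04702
α₁ + 2α₂ = 1.0321
DIC = CA / (α₁ + 2α₂) = 3.24 / 1.0321 = 3.14 mmol/kg

DIC = 3.14 mmol/kg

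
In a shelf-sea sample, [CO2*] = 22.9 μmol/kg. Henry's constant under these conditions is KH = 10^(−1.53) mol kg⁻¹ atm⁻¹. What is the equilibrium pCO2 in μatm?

KH = 10^(−1.53) = 2.951×10^-2 mol kg⁻¹ atm⁻¹
pCO2 = [CO2*]/KH = 22.9×10^-6 / 2.951×10^-2 = 7.76×10^-4 atm = 776 μatm

pCO2 = 776 μatm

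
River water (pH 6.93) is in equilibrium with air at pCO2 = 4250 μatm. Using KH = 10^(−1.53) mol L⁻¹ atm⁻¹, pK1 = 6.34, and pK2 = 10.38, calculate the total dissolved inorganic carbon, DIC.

[CO2*] = KH · pCO2 = 10^(−1.53) × 4250×10^-6 = 1.254×10^-4 mol/L
α₀ = 1/(1 + K1/[H⁺] + K1K2/[H⁺]²) = 1/(1 + 10^+0.59 + 10^-2.86) = 0.2044
DIC = [CO2*]/α₀ = 1.254×10^-4 / 0.2044 = 0.614 mmol/L

DIC = 0.614 mmol/L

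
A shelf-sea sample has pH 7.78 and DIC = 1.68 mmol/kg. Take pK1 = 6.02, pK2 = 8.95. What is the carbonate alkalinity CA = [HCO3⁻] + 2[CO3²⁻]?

CA = [HCO3⁻] + 2[CO3²⁻] = (α₁ + 2α₂)·DIC
At pH 7.78: [H⁺]/K1 = 10^-1.76 = 0.017378, K2/[H⁺] = 10^-1.17 = 0.067608
α₁ = 1/(1 + 0.017378 + 0.067608) = 1/1.0850 = 0.9217; α₂ = α₁·K2/[H⁺] = 0.06231
α₁ + 2α₂ = 1.0463
CA = 1.0463 × 1.68 = 1.76 mmol/kg

CA = 1.76 mmol/kg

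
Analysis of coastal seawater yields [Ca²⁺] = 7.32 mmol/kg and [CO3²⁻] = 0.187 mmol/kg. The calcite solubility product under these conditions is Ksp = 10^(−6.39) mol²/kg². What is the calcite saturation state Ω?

Ω = 3.36

Ksp = 10^(−6.39) = 4.074×10^-7
Ω = [Ca²⁺][CO3²⁻]/Ksp = (7.32×10^-3)(0.187×10^-3) / 4.074×10^-7 = 3.36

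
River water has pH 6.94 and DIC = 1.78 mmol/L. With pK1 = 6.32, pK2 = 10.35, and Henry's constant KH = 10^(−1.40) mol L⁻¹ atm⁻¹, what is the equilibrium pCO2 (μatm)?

α₀ = 1 / (1 + K1/[H⁺] + K1K2/[H⁺]²) = 1 / (1 + 10^+0.62 + 10^-2.79)
   = 1 / (1 + 4.1687 + 0.0016218) = 1/5.1703 = 0.1934
[CO2*] = α₀ × DIC = 0.1934 × 1.78 = 0.3443 mmol/L
pCO2 = [CO2*]/KH = 3.443×10^-4 / 3.981×10^-2 = 8650 μatm

pCO2 = 8650 μatm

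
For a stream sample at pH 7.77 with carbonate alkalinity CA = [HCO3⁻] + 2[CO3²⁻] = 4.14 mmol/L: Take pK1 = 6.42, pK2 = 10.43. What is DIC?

CA = [HCO3⁻] + 2[CO3²⁻] = (α₁ + 2α₂)·DIC
At pH 7.77: [H⁺]/K1 = 10^-1.35 = 0.044668, K2/[H⁺] = 10^-2.66 = 0.0021878
α₁ = 1/(1 + 0.044668 + 0.0021878) = 1/1.0469 = 0.9552; α₂ = α₁·K2/[H⁺] = 0.002090
α₁ + 2α₂ = 0.9594
DIC = CA / (α₁ + 2α₂) = 4.14 / 0.9594 = 4.32 mmol/L

DIC = 4.32 mmol/L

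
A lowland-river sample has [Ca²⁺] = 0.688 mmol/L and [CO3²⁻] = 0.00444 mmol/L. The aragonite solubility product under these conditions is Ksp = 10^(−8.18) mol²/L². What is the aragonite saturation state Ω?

Ω = 0.462

Ksp = 10^(−8.18) = 6.607×10^-9
Ω = [Ca²⁺][CO3²⁻]/Ksp = (0.688×10^-3)(0.00444×10^-3) / 6.607×10^-9 = 0.462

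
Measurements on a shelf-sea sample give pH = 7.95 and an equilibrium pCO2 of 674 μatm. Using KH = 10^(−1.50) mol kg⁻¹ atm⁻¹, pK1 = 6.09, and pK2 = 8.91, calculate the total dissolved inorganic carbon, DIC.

[CO2*] = KH · pCO2 = 10^(−1.50) × 674×10^-6 = 2.131×10^-5 mol/kg
α₀ = 1/(1 + K1/[H⁺] + K1K2/[H⁺]²) = 1/(1 + 10^+1.86 + 10^+0.90) = 0.01229
DIC = [CO2*]/α₀ = 2.131×10^-5 / 0.01229 = 1.73 mmol/kg

DIC = 1.73 mmol/kg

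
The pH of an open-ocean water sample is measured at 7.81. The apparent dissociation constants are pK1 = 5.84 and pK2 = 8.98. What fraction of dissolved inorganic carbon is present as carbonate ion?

α₂ = 1 / (1 + [H⁺]/K2 + [H⁺]²/(K1K2)) = 1 / (1 + 10^+1.17 + 10^-0.80)
   = 1 / (1 + 14.791 + 0.15849) = 1/15.950 = 0.06270

α₂ = 0.0627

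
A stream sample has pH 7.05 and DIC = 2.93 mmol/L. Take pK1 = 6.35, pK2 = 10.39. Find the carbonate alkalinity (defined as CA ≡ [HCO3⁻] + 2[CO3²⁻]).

CA = [HCO3⁻] + 2[CO3²⁻] = (α₁ + 2α₂)·DIC
At pH 7.05: [H⁺]/K1 = 10^-0.70 = 0.19953, K2/[H⁺] = 10^-3.34 = 0.00045709
α₁ = 1/(1 + 0.19953 + 0.00045709) = 1/1.2000 = 0.8333; α₂ = α₁·K2/[H⁺] = 0.0003809
α₁ + 2α₂ = 0.8341
CA = 0.8341 × 2.93 = 2.44 mmol/L

CA = 2.44 mmol/L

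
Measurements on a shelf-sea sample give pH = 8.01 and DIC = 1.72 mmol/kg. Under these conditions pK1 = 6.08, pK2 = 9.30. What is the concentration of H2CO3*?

[CO2*] = 19.0 μmol/kg

α₀ = 1 / (1 + K1/[H⁺] + K1K2/[H⁺]²) = 1 / (1 + 10^+1.93 + 10^+0.64)
   = 1 / (1 + 85.114 + 4.3652) = 1/90.479 = 0.01105
[CO2*] = α₀ × DIC = 0.01105 × 1.72 = 0.0190 mmol/kg = 19.0 μmol/kg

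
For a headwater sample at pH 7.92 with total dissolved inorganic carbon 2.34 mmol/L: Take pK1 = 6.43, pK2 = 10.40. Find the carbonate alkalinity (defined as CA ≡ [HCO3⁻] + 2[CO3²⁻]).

CA = 2.27 mmol/L

CA = [HCO3⁻] + 2[CO3²⁻] = (α₁ + 2α₂)·DIC
At pH 7.92: [H⁺]/K1 = 10^-1.49 = 0.032359, K2/[H⁺] = 10^-2.48 = 0.0033113
α₁ = 1/(1 + 0.032359 + 0.0033113) = 1/1.0357 = 0.9656; α₂ = α₁·K2/[H⁺] = 0.003197
α₁ + 2α₂ = 0.9720
CA = 0.9720 × 2.34 = 2.27 mmol/L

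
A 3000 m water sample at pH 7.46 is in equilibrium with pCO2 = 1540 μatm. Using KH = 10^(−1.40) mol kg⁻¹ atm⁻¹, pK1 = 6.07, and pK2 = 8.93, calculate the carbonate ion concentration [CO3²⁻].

[CO3²⁻] = 0.0510 mmol/kg

[CO2*] = KH · pCO2 = 10^(−1.40) × 1540×10^-6 = 6.131×10^-5 mol/kg
α₀ = 1/(1 + K1/[H⁺] + K1K2/[H⁺]²) = 1/(1 + 10^+1.39 + 10^-0.08) = 0.03791
DIC = [CO2*]/α₀ = 6.131×10^-5 / 0.03791 = 1.617 mmol/kg
[CO3²⁻] = α₂·DIC; α₂ = 0.03153, so [CO3²⁻] = 0.03153 × 1.617 = 0.0510 mmol/kg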